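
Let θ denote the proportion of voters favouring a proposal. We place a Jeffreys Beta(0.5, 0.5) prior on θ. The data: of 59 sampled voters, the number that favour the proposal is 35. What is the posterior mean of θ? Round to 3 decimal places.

Posterior mean ≈ 0.592

The binomial likelihood is conjugate to the Beta prior: with 35 successes and 24 failures, the posterior is Beta(0.5+35, 0.5+24) = Beta(35.5, 24.5).
Posterior mean = α/(α+β) = 35.5/60 = 0.592.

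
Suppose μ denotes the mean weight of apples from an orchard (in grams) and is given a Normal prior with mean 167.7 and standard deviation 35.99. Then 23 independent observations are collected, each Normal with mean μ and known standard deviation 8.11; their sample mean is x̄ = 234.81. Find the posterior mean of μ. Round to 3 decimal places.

With known σ, the Normal prior is conjugate. Weight on the data is w = (n/σ²)/(n/σ² + 1/τ₀²) = 0.349692/(0.349692+0.00077203) = 0.99780.
Posterior mean = w·x̄ + (1−w)·μ₀ = 0.99780·234.81 + 0.0022029·167.7 = 234.662.

Posterior mean ≈ 234.662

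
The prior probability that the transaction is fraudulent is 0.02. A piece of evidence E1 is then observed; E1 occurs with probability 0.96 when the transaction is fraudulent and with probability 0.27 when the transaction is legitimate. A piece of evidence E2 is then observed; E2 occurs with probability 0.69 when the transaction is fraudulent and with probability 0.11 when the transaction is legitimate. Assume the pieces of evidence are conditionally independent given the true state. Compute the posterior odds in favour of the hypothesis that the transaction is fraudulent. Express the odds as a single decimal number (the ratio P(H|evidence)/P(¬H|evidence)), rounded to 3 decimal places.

Posterior odds ≈ 0.455

Prior odds = 0.02/(1−0.02) = 0.020408.
Likelihood ratio for E1 = 0.96/0.27 = 3.5556.
Likelihood ratio for E2 = 0.69/0.11 = 6.2727.
Posterior odds = prior odds × LR₁ × LR₂ = 0.45516.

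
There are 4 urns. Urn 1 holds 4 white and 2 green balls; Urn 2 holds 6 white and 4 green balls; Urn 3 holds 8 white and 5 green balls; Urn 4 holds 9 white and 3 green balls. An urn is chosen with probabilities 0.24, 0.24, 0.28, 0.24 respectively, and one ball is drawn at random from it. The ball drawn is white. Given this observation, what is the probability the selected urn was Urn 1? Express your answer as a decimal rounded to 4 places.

Posterior probability ≈ 0.2438

P(white|Urn 1) = 0.6667; P(white|Urn 2) = 0.6; P(white|Urn 3) = 0.6154; P(white|Urn 4) = 0.75.
Prior × likelihood for each source: 0.24·0.6667=0.1600, 0.24·0.6=0.1440, 0.28·0.6154=0.1723, 0.24·0.75=0.1800. Summing gives P(white) = 0.65631.
P(Urn 1 | white) = 0.1600 / 0.65631 = 0.2438.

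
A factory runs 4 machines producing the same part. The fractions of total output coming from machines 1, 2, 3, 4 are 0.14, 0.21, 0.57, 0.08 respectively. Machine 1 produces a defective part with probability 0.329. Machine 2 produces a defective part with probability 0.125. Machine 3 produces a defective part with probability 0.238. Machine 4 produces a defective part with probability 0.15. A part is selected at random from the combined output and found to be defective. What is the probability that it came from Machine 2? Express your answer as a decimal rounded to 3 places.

Posterior probability ≈ 0.119

Tabulate prior·likelihood by source: [1] prior 0.14, lik 0.329, product 0.04606; [2] prior 0.21, lik 0.125, product 0.02625; [3] prior 0.57, lik 0.238, product 0.1357; [4] prior 0.08, lik 0.15, product 0.01200.
Normalizing constant = 0.21997; the posterior for Machine 2 is its product over the sum, 0.02625/0.21997 = 0.119.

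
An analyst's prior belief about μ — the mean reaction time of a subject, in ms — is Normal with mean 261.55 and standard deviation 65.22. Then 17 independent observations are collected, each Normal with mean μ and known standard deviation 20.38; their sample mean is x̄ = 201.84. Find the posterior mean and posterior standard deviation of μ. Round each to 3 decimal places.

With known σ, the Normal prior is conjugate. Weight on the data is w = (n/σ²)/(n/σ² + 1/τ₀²) = 0.0409299/(0.0409299+0.00023509) = 0.99429.
Posterior mean = w·x̄ + (1−w)·μ₀ = 0.99429·201.84 + 0.0057110·261.55 = 202.181. Posterior variance = 1/(0.0409299+0.00023509) = 24.2925, so SD = 4.929.

Posterior mean ≈ 202.181; posterior SD ≈ 4.929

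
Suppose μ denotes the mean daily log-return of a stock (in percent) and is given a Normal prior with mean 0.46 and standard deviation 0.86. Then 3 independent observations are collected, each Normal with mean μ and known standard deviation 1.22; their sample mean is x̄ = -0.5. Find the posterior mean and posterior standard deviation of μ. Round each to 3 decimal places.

With known σ, the Normal prior is conjugate. Weight on the data is w = (n/σ²)/(n/σ² + 1/τ₀²) = 2.01559/(2.01559+1.35208) = 0.59851.
Posterior mean = w·x̄ + (1−w)·μ₀ = 0.59851·-0.5 + 0.40149·0.46 = -0.115. Posterior variance = 1/(2.01559+1.35208) = 0.296941, so SD = 0.545.

Posterior mean ≈ -0.115; posterior SD ≈ 0.545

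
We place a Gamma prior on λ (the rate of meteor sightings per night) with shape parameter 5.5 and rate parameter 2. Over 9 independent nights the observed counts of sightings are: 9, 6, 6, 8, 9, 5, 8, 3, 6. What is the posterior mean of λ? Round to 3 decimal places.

Posterior mean ≈ 5.955

The Poisson likelihood adds the total count to the shape and the number of exposure periods to the rate. Here ∑xᵢ = 60 and n = 9, so shape 5.5→65.5 and rate 2→11.
E[λ | data] = 65.5/11 = 5.955.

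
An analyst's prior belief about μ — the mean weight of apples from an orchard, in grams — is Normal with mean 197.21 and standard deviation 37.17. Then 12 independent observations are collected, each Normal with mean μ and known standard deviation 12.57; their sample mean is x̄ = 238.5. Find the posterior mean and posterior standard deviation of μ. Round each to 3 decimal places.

With known σ, the Normal prior is conjugate. Weight on the data is w = (n/σ²)/(n/σ² + 1/τ₀²) = 0.0759470/(0.0759470+0.00072379) = 0.99056.
Posterior mean = w·x̄ + (1−w)·μ₀ = 0.99056·238.5 + 0.0094403·197.21 = 238.110. Posterior variance = 1/(0.0759470+0.00072379) = 13.0428, so SD = 3.611.

Posterior mean ≈ 238.110; posterior SD ≈ 3.611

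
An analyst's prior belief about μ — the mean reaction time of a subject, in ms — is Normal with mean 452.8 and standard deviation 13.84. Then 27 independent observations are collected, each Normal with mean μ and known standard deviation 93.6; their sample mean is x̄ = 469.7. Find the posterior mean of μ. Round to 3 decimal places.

Prior precision 1/τ₀² = 1/13.84² = 0.00522069; data precision n/σ² = 27/93.6² = 0.00308185.
Posterior precision = 0.00522069 + 0.00308185 = 0.00830254.
Posterior mean = (0.00522069·452.8 + 0.00308185·469.7) / 0.00830254 = 459.073.

Posterior mean ≈ 459.073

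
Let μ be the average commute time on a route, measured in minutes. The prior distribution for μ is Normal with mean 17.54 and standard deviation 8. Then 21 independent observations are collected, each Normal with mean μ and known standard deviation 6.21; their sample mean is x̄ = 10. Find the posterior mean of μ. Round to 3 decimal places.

Prior precision 1/τ₀² = 1/8² = 0.0156250; data precision n/σ² = 21/6.21² = 0.544548.
Posterior precision = 0.0156250 + 0.544548 = 0.560173.
Posterior mean = (0.0156250·17.54 + 0.544548·10) / 0.560173 = 10.210.

Posterior mean ≈ 10.210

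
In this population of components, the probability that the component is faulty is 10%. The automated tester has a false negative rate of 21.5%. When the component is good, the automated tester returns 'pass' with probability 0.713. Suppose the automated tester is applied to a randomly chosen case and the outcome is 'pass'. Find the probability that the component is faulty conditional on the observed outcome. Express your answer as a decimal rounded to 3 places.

Let H be the event that the component is faulty. P(H) = 0.1, so P(¬H) = 0.9. With E the 'pass' result, P(E|H) = 0.215 and P(E|¬H) = 0.713.
P(E) = 0.215·0.1 + 0.713·0.9 = 0.021500 + 0.64170 = 0.66320.
By Bayes' theorem, P(H|E) = 0.021500 / 0.66320 = 0.032.

P(H | E) ≈ 0.032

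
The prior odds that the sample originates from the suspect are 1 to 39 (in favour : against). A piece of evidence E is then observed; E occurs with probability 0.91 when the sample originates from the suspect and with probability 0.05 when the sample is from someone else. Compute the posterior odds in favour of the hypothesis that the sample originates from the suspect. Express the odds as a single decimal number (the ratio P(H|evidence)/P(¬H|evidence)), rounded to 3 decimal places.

Prior odds = 1/39 = 0.025641. In log-odds, ln(0.025641) = -3.6636.
Add log likelihood ratio: ln(18.200) = 2.9014.
Posterior log-odds = -0.76214, so posterior odds = exp(-0.76214) = 0.46667.

Posterior odds ≈ 0.467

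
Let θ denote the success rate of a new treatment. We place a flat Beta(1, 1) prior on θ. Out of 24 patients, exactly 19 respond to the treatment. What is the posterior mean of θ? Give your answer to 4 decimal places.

Observing 19 successes and 5 failures updates Beta(1, 1) by adding the success and failure counts to the two shape parameters: α = 1+19 = 20, β = 1+5 = 6.
Posterior mean = α/(α+β) = 20/26 = 0.7692.

Posterior mean ≈ 0.7692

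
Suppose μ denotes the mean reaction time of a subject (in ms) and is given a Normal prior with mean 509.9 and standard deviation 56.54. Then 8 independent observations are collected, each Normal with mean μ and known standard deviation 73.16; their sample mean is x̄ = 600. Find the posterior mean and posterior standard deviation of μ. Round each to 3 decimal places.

Prior precision 1/τ₀² = 1/56.54² = 0.00031282; data precision n/σ² = 8/73.16² = 0.00149466.
Posterior precision = 0.00031282 + 0.00149466 = 0.00180748, giving posterior SD = 1/√0.00180748 = 23.521.
Posterior mean = (0.00031282·509.9 + 0.00149466·600) / 0.00180748 = 584.407.

Posterior mean ≈ 584.407; posterior SD ≈ 23.521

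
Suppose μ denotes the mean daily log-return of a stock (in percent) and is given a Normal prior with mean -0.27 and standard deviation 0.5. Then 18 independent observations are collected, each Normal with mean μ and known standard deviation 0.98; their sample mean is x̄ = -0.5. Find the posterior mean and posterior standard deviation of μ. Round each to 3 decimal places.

Posterior mean ≈ -0.460; posterior SD ≈ 0.210

Prior precision 1/τ₀² = 1/0.5² = 4.00000; data precision n/σ² = 18/0.98² = 18.7422.
Posterior precision = 4.00000 + 18.7422 = 22.7422, giving posterior SD = 1/√22.7422 = 0.210.
Posterior mean = (4.00000·-0.27 + 18.7422·-0.5) / 22.7422 = -0.460.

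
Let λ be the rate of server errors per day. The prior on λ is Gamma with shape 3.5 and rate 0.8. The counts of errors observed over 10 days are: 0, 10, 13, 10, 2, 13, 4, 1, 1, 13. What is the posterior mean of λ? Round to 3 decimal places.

Posterior mean ≈ 6.528

Total count ∑xᵢ = 67 over n = 10 days.
Gamma is conjugate to the Poisson likelihood: posterior is Gamma(shape = 3.5+67 = 70.5, rate = 0.8+10 = 10.8).
Posterior mean = shape/rate = 70.5/10.8 = 6.528.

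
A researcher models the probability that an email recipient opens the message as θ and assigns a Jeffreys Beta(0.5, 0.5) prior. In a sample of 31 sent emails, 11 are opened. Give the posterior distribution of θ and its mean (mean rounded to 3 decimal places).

Posterior: Beta(11.5, 20.5); mean ≈ 0.359

The binomial likelihood is conjugate to the Beta prior: with 11 successes and 20 failures, the posterior is Beta(0.5+11, 0.5+20) = Beta(11.5, 20.5).
E[θ | data] = 11.5/(11.5+20.5) = 0.359.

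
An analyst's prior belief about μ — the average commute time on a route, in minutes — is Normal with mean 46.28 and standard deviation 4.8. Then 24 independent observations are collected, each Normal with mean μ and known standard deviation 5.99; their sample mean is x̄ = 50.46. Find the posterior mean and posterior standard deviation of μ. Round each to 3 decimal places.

Posterior mean ≈ 50.205; posterior SD ≈ 1.185

With known σ, the Normal prior is conjugate. Weight on the data is w = (n/σ²)/(n/σ² + 1/τ₀²) = 0.668894/(0.668894+0.0434028) = 0.93907.
Posterior mean = w·x̄ + (1−w)·μ₀ = 0.93907·50.46 + 0.060934·46.28 = 50.205. Posterior variance = 1/(0.668894+0.0434028) = 1.40391, so SD = 1.185.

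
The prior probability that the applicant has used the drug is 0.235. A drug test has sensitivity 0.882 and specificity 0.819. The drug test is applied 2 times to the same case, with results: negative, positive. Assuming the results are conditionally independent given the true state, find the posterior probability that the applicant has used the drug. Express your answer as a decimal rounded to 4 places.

Let H be the event that the applicant has used the drug; start with P(H) = 0.235. P('positive'|H) = 0.882, P('positive'|¬H) = 0.181.
Update on result 1 ('negative'): P(H) ← 0.118·0.2350 / (0.118·0.2350 + 0.819·0.7650) = 0.027730/0.65426 = 0.0424.
Update on result 2 ('positive'): P(H) ← 0.882·0.0424 / (0.882·0.0424 + 0.181·0.9576) = 0.037382/0.21071 = 0.1774.

Posterior P(H) ≈ 0.1774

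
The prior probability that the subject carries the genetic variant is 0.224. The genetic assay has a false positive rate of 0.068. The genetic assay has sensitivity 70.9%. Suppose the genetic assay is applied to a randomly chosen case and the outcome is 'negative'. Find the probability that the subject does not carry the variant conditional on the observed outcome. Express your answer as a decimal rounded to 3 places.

P(¬H | E) ≈ 0.917

Write H for 'the subject carries the genetic variant'. Prior odds H:¬H = 0.224/0.776 = 0.28866. For the 'negative' outcome, the likelihood ratio is 0.291/0.932 = 0.31223.
Posterior odds = 0.28866 × 0.31223 = 0.090129, so P(H|E) = 0.090129/(1+0.090129) = 0.083. Then P(¬H|E) = 1 − 0.083 = 0.917.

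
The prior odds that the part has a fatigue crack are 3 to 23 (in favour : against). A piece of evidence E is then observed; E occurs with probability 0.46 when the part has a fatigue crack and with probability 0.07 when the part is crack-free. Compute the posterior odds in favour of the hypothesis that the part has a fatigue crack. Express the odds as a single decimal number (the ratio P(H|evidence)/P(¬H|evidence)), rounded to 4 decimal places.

Posterior odds ≈ 0.8571

Prior odds = 3/23 = 0.13043.
Likelihood ratio for E = 0.46/0.07 = 6.5714.
Posterior odds = prior odds × LR = 0.85714.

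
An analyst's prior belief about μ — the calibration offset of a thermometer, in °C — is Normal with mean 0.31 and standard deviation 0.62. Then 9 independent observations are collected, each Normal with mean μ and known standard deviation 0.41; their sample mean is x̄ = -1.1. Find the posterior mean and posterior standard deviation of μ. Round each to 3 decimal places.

Posterior mean ≈ -1.035; posterior SD ≈ 0.133

Prior precision 1/τ₀² = 1/0.62² = 2.60146; data precision n/σ² = 9/0.41² = 53.5396.
Posterior precision = 2.60146 + 53.5396 = 56.1410, giving posterior SD = 1/√56.1410 = 0.133.
Posterior mean = (2.60146·0.31 + 53.5396·-1.1) / 56.1410 = -1.035.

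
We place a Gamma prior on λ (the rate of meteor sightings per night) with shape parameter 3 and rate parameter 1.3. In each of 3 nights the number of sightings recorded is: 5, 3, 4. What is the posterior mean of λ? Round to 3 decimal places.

The Poisson likelihood adds the total count to the shape and the number of exposure periods to the rate. Here ∑xᵢ = 12 and n = 3, so shape 3→15 and rate 1.3→4.3.
E[λ | data] = 15/4.3 = 3.488.

Posterior mean ≈ 3.488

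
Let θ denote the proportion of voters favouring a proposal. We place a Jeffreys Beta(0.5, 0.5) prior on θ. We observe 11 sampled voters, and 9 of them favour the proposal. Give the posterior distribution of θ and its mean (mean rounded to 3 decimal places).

The binomial likelihood is conjugate to the Beta prior: with 9 successes and 2 failures, the posterior is Beta(0.5+9, 0.5+2) = Beta(9.5, 2.5).
Posterior mean = α/(α+β) = 9.5/12 = 0.792.

Posterior: Beta(9.5, 2.5); mean ≈ 0.792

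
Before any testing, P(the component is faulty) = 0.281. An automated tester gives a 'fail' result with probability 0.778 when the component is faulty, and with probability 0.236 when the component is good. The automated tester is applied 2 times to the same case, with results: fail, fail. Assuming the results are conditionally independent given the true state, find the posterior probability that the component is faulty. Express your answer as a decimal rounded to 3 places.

Posterior P(H) ≈ 0.809

Let H be the event that the component is faulty; start with P(H) = 0.281. P('fail'|H) = 0.778, P('fail'|¬H) = 0.236.
Update on result 1 ('fail'): P(H) ← 0.778·0.2810 / (0.778·0.2810 + 0.236·0.7190) = 0.21862/0.38830 = 0.5630.
Update on result 2 ('fail'): P(H) ← 0.778·0.5630 / (0.778·0.5630 + 0.236·0.4370) = 0.43802/0.54115 = 0.8094.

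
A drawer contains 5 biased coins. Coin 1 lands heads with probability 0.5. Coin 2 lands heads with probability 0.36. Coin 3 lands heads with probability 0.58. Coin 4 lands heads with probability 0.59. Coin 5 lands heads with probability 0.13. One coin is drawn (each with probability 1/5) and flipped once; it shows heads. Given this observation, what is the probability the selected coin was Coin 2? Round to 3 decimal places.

P(heads|C1) = 0.5; P(heads|C2) = 0.36; P(heads|C3) = 0.58; P(heads|C4) = 0.59; P(heads|C5) = 0.13.
Prior × likelihood for each source: 0.2·0.5=0.1000, 0.2·0.36=0.07200, 0.2·0.58=0.1160, 0.2·0.59=0.1180, 0.2·0.13=0.02600. Summing gives P(heads) = 0.43200.
P(Coin 2 | heads) = 0.07200 / 0.43200 = 0.167.

Posterior probability ≈ 0.167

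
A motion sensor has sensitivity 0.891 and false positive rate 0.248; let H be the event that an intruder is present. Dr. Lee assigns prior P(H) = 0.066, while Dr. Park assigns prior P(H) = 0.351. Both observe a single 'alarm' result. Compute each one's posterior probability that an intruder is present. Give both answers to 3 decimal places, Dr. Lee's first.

Dr. Lee: 0.202; Dr. Park: 0.660

The likelihood ratio for an 'alarm' result is 0.891/0.248 = 3.5927.
Dr. Lee: prior odds 0.066/0.934 = 0.070664; posterior odds 0.25388; posterior probability 0.202.
Dr. Park: prior odds 0.351/0.649 = 0.54083; posterior odds 1.9431; posterior probability 0.660.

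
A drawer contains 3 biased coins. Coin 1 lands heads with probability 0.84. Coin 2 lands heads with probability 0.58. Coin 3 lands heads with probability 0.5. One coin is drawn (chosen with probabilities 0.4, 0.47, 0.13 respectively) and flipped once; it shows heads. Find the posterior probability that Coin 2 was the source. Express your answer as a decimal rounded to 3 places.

Tabulate prior·likelihood by source: [1] prior 0.4, lik 0.84, product 0.3360; [2] prior 0.47, lik 0.58, product 0.2726; [3] prior 0.13, lik 0.5, product 0.06500.
Normalizing constant = 0.67360; the posterior for Coin 2 is its product over the sum, 0.2726/0.67360 = 0.405.

Posterior probability ≈ 0.405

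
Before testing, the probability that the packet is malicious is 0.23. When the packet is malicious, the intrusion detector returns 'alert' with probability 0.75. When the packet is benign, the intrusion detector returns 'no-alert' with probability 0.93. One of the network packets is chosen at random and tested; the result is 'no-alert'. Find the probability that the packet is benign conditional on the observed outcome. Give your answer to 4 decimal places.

Write H for 'the packet is malicious'. Prior odds H:¬H = 0.23/0.77 = 0.29870. For the 'no-alert' outcome, the likelihood ratio is 0.25/0.93 = 0.26882.
Posterior odds = 0.29870 × 0.26882 = 0.080296, so P(H|E) = 0.080296/(1+0.080296) = 0.0743. Then P(¬H|E) = 1 − 0.0743 = 0.9257.

P(¬H | E) ≈ 0.9257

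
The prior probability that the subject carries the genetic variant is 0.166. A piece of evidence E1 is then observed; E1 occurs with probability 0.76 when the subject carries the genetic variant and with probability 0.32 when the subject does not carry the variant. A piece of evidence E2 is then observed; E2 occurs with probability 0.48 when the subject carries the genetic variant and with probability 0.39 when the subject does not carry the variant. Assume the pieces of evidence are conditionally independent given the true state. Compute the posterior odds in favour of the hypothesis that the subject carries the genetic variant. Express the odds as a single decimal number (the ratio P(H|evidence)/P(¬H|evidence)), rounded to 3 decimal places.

Posterior odds ≈ 0.582

Prior odds = 0.166/(1−0.166) = 0.19904. In log-odds, ln(0.19904) = -1.6142.
Add log likelihood ratios: ln(2.3750) + ln(1.2308) = 1.0726.
Posterior log-odds = -0.54161, so posterior odds = exp(-0.54161) = 0.58181.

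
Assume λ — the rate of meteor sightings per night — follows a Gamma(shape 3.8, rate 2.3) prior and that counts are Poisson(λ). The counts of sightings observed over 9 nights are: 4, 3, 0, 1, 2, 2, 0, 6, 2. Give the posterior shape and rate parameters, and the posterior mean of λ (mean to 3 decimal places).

Total count ∑xᵢ = 20 over n = 9 nights.
Gamma is conjugate to the Poisson likelihood: posterior is Gamma(shape = 3.8+20 = 23.8, rate = 2.3+9 = 11.3).
Posterior mean = shape/rate = 23.8/11.3 = 2.106.

Posterior: Gamma(shape=23.8, rate=11.3); mean ≈ 2.106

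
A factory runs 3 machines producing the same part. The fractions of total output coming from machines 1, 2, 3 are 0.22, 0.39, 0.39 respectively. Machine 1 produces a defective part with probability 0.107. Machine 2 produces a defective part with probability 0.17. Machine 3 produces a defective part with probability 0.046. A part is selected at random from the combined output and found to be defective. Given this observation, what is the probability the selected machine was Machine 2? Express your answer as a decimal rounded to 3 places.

Tabulate prior·likelihood by source: [1] prior 0.22, lik 0.107, product 0.02354; [2] prior 0.39, lik 0.17, product 0.06630; [3] prior 0.39, lik 0.046, product 0.01794.
Normalizing constant = 0.10778; the posterior for Machine 2 is its product over the sum, 0.06630/0.10778 = 0.615.

Posterior probability ≈ 0.615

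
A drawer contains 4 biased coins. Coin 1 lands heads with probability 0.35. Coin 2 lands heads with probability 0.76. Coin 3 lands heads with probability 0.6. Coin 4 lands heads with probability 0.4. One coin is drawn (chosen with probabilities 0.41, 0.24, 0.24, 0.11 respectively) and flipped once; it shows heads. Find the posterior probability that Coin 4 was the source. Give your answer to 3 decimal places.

Tabulate prior·likelihood by source: [1] prior 0.41, lik 0.35, product 0.1435; [2] prior 0.24, lik 0.76, product 0.1824; [3] prior 0.24, lik 0.6, product 0.1440; [4] prior 0.11, lik 0.4, product 0.04400.
Normalizing constant = 0.51390; the posterior for Coin 4 is its product over the sum, 0.04400/0.51390 = 0.086.

Posterior probability ≈ 0.086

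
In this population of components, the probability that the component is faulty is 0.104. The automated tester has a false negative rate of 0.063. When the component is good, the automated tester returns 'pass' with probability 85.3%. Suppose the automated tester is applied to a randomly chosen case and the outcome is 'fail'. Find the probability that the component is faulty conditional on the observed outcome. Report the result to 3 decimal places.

P(H | E) ≈ 0.425

Write H for 'the component is faulty'. Prior odds H:¬H = 0.104/0.896 = 0.11607. For the 'fail' outcome, the likelihood ratio is 0.937/0.147 = 6.3741.
Posterior odds = 0.11607 × 6.3741 = 0.73986, so P(H|E) = 0.73986/(1+0.73986) = 0.425.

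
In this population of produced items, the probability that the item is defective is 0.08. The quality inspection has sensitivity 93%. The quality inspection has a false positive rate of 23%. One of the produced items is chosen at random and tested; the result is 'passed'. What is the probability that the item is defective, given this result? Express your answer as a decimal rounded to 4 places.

Write H for 'the item is defective'. Prior odds H:¬H = 0.08/0.92 = 0.086957. For the 'passed' outcome, the likelihood ratio is 0.07/0.77 = 0.090909.
Posterior odds = 0.086957 × 0.090909 = 0.0079051, so P(H|E) = 0.0079051/(1+0.0079051) = 0.0078.

P(H | E) ≈ 0.0078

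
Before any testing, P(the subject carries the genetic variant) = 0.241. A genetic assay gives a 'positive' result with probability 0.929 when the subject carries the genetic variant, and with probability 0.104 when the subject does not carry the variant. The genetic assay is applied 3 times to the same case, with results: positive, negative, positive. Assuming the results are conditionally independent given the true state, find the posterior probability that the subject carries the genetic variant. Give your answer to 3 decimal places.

With H the event that the subject carries the genetic variant, the joint likelihood of the observed sequence is P(data|H) = 0.929·0.071·0.929 = 0.061276 and P(data|¬H) = 0.104·0.896·0.104 = 0.0096911.
Bayes: P(H|data) = 0.241·0.061276 / (0.241·0.061276 + 0.759·0.0096911) = 0.014767/0.022123 = 0.6675.

Posterior P(H) ≈ 0.668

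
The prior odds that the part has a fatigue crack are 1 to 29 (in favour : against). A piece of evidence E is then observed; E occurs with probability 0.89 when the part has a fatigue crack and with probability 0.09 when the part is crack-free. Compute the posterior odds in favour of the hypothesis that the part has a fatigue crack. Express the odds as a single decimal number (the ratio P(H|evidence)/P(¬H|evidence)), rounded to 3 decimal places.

Prior odds = 1/29 = 0.034483. In log-odds, ln(0.034483) = -3.3673.
Add log likelihood ratio: ln(9.8889) = 2.2914.
Posterior log-odds = -1.0759, so posterior odds = exp(-1.0759) = 0.34100.

Posterior odds ≈ 0.341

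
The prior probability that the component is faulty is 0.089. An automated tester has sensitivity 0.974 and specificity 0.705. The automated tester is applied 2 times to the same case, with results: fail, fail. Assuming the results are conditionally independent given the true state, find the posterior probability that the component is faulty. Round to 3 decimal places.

With H the event that the component is faulty, the joint likelihood of the observed sequence is P(data|H) = 0.974·0.974 = 0.94868 and P(data|¬H) = 0.295·0.295 = 0.087025.
Bayes: P(H|data) = 0.089·0.94868 / (0.089·0.94868 + 0.911·0.087025) = 0.084432/0.16371 = 0.5157.

Posterior P(H) ≈ 0.516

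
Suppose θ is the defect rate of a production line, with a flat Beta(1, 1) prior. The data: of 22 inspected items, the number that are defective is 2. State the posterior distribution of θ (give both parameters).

Observing 2 successes and 20 failures updates Beta(1, 1) by adding the success and failure counts to the two shape parameters: α = 1+2 = 3, β = 1+20 = 21.

Posterior: Beta(3, 21)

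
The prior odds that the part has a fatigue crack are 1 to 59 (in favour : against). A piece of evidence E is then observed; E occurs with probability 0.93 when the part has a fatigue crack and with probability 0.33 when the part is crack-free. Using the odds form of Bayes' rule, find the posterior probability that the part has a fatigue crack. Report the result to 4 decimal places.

Posterior probability ≈ 0.0456

Prior odds = 1/59 = 0.016949.
Likelihood ratio for E = 0.93/0.33 = 2.8182.
Posterior odds = prior odds × LR = 0.047766.
Posterior probability = odds/(1+odds) = 0.047766/1.0478 = 0.0456.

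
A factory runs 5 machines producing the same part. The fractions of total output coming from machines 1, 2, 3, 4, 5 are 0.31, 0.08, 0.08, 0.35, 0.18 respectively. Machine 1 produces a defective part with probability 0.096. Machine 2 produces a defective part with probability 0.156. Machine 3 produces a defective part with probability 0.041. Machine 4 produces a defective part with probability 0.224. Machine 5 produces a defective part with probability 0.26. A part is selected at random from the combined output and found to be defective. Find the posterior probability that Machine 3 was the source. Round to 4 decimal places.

Posterior probability ≈ 0.0192

Tabulate prior·likelihood by source: [1] prior 0.31, lik 0.096, product 0.02976; [2] prior 0.08, lik 0.156, product 0.01248; [3] prior 0.08, lik 0.041, product 0.003280; [4] prior 0.35, lik 0.224, product 0.07840; [5] prior 0.18, lik 0.26, product 0.04680.
Normalizing constant = 0.17072; the posterior for Machine 3 is its product over the sum, 0.003280/0.17072 = 0.0192.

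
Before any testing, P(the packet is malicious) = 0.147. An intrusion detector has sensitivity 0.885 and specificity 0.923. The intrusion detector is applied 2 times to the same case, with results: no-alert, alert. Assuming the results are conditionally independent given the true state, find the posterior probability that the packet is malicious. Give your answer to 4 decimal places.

Let H be the event that the packet is malicious; start with P(H) = 0.147. P('alert'|H) = 0.885, P('alert'|¬H) = 0.077.
Update on result 1 ('no-alert'): P(H) ← 0.115·0.1470 / (0.115·0.1470 + 0.923·0.8530) = 0.016905/0.80422 = 0.0210.
Update on result 2 ('alert'): P(H) ← 0.885·0.0210 / (0.885·0.0210 + 0.077·0.9790) = 0.018603/0.093984 = 0.1979.

Posterior P(H) ≈ 0.1979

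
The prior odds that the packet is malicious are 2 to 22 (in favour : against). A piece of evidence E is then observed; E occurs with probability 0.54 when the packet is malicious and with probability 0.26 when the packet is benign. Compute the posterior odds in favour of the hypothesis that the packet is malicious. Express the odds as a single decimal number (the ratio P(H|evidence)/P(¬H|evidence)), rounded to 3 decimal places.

Posterior odds ≈ 0.189

Prior odds = 2/22 = 0.090909.
Likelihood ratio for E = 0.54/0.26 = 2.0769.
Posterior odds = prior odds × LR = 0.18881.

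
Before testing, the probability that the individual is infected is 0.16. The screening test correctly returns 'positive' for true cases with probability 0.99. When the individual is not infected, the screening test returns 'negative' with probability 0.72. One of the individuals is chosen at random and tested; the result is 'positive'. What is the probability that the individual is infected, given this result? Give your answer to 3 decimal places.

Write H for 'the individual is infected'. Prior odds H:¬H = 0.16/0.84 = 0.19048. For the 'positive' outcome, the likelihood ratio is 0.99/0.28 = 3.5357.
Posterior odds = 0.19048 × 3.5357 = 0.67347, so P(H|E) = 0.67347/(1+0.67347) = 0.402.

P(H | E) ≈ 0.402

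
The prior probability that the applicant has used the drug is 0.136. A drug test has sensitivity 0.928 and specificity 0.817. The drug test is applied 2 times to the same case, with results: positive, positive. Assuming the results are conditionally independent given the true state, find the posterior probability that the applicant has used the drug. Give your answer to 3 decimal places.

With H the event that the applicant has used the drug, the joint likelihood of the observed sequence is P(data|H) = 0.928·0.928 = 0.86118 and P(data|¬H) = 0.183·0.183 = 0.033489.
Bayes: P(H|data) = 0.136·0.86118 / (0.136·0.86118 + 0.864·0.033489) = 0.11712/0.14606 = 0.8019.

Posterior P(H) ≈ 0.802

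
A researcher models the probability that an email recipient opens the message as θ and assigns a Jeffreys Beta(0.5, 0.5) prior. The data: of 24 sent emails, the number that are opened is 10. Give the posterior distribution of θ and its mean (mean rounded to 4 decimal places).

Observing 10 successes and 14 failures updates Beta(0.5, 0.5) by adding the success and failure counts to the two shape parameters: α = 0.5+10 = 10.5, β = 0.5+14 = 14.5.
Posterior mean = α/(α+β) = 10.5/25 = 0.4200.

Posterior: Beta(10.5, 14.5); mean ≈ 0.4200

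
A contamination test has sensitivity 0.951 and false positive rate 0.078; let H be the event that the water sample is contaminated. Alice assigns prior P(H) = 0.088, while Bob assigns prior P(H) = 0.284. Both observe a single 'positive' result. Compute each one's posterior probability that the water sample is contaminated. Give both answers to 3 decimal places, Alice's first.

Alice: 0.541; Bob: 0.829

P('+'|H) = 0.951, P('+'|¬H) = 0.078.
Alice: numerator 0.951·0.088 = 0.083688; evidence = 0.083688+0.078·0.912 = 0.15482; posterior = 0.541.
Bob: numerator 0.951·0.284 = 0.27008; evidence = 0.27008+0.078·0.716 = 0.32593; posterior = 0.829.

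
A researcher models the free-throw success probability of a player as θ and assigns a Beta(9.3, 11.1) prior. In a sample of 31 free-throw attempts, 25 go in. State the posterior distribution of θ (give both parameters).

Posterior: Beta(34.3, 17.1)

Observing 25 successes and 6 failures updates Beta(9.3, 11.1) by adding the success and failure counts to the two shape parameters: α = 9.3+25 = 34.3, β = 11.1+6 = 17.1.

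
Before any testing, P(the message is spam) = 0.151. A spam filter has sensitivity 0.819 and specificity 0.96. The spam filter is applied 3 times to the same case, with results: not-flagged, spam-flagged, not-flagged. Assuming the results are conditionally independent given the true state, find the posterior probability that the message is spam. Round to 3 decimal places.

With H the event that the message is spam, the joint likelihood of the observed sequence is P(data|H) = 0.181·0.819·0.181 = 0.026831 and P(data|¬H) = 0.96·0.04·0.96 = 0.036864.
Bayes: P(H|data) = 0.151·0.026831 / (0.151·0.026831 + 0.849·0.036864) = 0.0040515/0.035349 = 0.1146.

Posterior P(H) ≈ 0.115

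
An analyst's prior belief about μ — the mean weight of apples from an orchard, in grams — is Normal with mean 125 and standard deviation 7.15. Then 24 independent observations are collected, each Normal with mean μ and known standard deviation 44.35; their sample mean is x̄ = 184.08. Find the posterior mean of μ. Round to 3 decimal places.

Prior precision 1/τ₀² = 1/7.15² = 0.0195609; data precision n/σ² = 24/44.35² = 0.0122018.
Posterior precision = 0.0195609 + 0.0122018 = 0.0317627.
Posterior mean = (0.0195609·125 + 0.0122018·184.08) / 0.0317627 = 147.696.

Posterior mean ≈ 147.696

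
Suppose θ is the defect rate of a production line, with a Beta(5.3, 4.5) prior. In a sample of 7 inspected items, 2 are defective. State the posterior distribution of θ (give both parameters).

Posterior: Beta(7.3, 9.5)

Observing 2 successes and 5 failures updates Beta(5.3, 4.5) by adding the success and failure counts to the two shape parameters: α = 5.3+2 = 7.3, β = 4.5+5 = 9.5.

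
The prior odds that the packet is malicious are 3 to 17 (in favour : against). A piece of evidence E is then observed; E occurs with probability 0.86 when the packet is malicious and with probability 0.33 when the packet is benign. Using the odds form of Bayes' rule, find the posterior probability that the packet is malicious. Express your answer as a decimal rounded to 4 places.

Posterior probability ≈ 0.3150

Prior odds = 3/17 = 0.17647. In log-odds, ln(0.17647) = -1.7346.
Add log likelihood ratio: ln(2.6061) = 0.95784.
Posterior log-odds = -0.77676, so posterior odds = exp(-0.77676) = 0.45989. Converting, P(H|E) = 0.45989/1.4599 = 0.3150.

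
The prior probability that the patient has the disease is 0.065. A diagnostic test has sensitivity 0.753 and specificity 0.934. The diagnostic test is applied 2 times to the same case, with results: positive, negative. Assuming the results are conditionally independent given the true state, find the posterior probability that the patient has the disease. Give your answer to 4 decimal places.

Let H be the event that the patient has the disease; start with P(H) = 0.065. P('positive'|H) = 0.753, P('positive'|¬H) = 0.066.
Update on result 1 ('positive'): P(H) ← 0.753·0.0650 / (0.753·0.0650 + 0.066·0.9350) = 0.048945/0.11066 = 0.4423.
Update on result 2 ('negative'): P(H) ← 0.247·0.4423 / (0.247·0.4423 + 0.934·0.5577) = 0.10925/0.63013 = 0.1734.

Posterior P(H) ≈ 0.1734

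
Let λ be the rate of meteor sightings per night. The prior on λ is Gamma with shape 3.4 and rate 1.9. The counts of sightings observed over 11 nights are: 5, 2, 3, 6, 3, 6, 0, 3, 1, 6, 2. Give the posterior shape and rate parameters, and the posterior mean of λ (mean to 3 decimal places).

Posterior: Gamma(shape=40.4, rate=12.9); mean ≈ 3.132

The Poisson likelihood adds the total count to the shape and the number of exposure periods to the rate. Here ∑xᵢ = 37 and n = 11, so shape 3.4→40.4 and rate 1.9→12.9.
E[λ | data] = 40.4/12.9 = 3.132.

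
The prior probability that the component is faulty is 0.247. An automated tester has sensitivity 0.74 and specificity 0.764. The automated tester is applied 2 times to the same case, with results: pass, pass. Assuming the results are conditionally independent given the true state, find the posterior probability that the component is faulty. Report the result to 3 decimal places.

Posterior P(H) ≈ 0.037

Let H be the event that the component is faulty; start with P(H) = 0.247. P('fail'|H) = 0.74, P('fail'|¬H) = 0.236.
Update on result 1 ('pass'): P(H) ← 0.26·0.2470 / (0.26·0.2470 + 0.764·0.7530) = 0.064220/0.63951 = 0.1004.
Update on result 2 ('pass'): P(H) ← 0.26·0.1004 / (0.26·0.1004 + 0.764·0.8996) = 0.026109/0.71339 = 0.0366.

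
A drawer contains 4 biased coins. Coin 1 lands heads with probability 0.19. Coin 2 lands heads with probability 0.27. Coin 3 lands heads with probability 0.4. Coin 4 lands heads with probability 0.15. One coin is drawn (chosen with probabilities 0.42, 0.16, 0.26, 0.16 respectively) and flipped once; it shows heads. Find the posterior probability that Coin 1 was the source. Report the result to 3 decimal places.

P(heads|C1) = 0.19; P(heads|C2) = 0.27; P(heads|C3) = 0.4; P(heads|C4) = 0.15.
Prior × likelihood for each source: 0.42·0.19=0.07980, 0.16·0.27=0.04320, 0.26·0.4=0.1040, 0.16·0.15=0.02400. Summing gives P(heads) = 0.25100.
P(Coin 1 | heads) = 0.07980 / 0.25100 = 0.318.

Posterior probability ≈ 0.318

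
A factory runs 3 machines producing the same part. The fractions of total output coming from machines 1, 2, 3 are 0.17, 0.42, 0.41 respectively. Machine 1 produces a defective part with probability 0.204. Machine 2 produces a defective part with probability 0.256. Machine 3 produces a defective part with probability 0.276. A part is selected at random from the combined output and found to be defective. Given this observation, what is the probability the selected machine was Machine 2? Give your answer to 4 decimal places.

Posterior probability ≈ 0.4211

P(defective|M1) = 0.204; P(defective|M2) = 0.256; P(defective|M3) = 0.276.
Prior × likelihood for each source: 0.17·0.204=0.03468, 0.42·0.256=0.1075, 0.41·0.276=0.1132. Summing gives P(defective) = 0.25536.
P(Machine 2 | defective) = 0.1075 / 0.25536 = 0.4211.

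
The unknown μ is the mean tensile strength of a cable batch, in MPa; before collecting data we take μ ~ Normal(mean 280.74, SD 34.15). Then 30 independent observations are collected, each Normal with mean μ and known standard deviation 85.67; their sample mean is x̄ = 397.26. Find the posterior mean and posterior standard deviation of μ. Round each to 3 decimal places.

With known σ, the Normal prior is conjugate. Weight on the data is w = (n/σ²)/(n/σ² + 1/τ₀²) = 0.00408756/(0.00408756+0.00085747) = 0.82660.
Posterior mean = w·x̄ + (1−w)·μ₀ = 0.82660·397.26 + 0.17340·280.74 = 377.055. Posterior variance = 1/(0.00408756+0.00085747) = 202.223, so SD = 14.221.

Posterior mean ≈ 377.055; posterior SD ≈ 14.221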